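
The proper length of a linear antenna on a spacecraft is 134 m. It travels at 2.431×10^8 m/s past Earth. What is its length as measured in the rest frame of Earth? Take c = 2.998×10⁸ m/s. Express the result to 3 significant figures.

β = v/c = (2.431×10^8 m/s)/(2.998×10⁸ m/s) = 0.810874.
Lorentz factor: γ = (1 − 0.6575166)^(−1/2) = 1.7088.
Along the direction of motion the measured length is L₀/γ = 134/1.7088 = 78.4 m.

78.4 m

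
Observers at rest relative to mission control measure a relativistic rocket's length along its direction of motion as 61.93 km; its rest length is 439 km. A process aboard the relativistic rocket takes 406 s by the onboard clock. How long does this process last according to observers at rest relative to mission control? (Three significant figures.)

2880 s

γ = L₀/L = 439/61.93 = 7.08865.
The same γ dilates the second interval: 7.08865 × 406 s = 2880 s.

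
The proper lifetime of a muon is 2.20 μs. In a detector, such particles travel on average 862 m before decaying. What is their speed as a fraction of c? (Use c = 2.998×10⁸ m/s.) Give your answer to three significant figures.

0.794c

Lab distance = (lab lifetime)·v = γτ·βc, so βγ = d/(cτ) = 862.0/(2.998×10⁸ × 2.200×10^-6) = 1.3069.
With βγ = 1.3069: γ² = 1 + (βγ)² = 2.70799, and β = (βγ)/γ = 1.3069/1.6456 = 0.794.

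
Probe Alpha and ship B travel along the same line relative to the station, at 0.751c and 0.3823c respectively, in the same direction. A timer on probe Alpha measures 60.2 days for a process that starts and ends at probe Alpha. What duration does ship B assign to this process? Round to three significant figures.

70.3 days

The velocity of probe Alpha relative to ship B is (0.751 − 0.3823)c / (1 − 0.751×0.3823) = 0.51719c; relative speed 0.51719c.
At |u| = 0.51719c, γ = (1 − 0.267485)^(−1/2) = 1.1684.
Probe Alpha's interval is proper; time dilation gives Δt_B = γΔτ = 1.1684 × 60.2 days = 70.3 days.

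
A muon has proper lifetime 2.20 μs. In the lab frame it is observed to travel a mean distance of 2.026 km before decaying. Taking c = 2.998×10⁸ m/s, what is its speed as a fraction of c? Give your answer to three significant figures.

0.951c

Lab distance = (lab lifetime)·v = γτ·βc, so βγ = d/(cτ) = 2026/(2.998×10⁸ × 2.200×10^-6) = 3.0717.
With βγ = 3.0717: γ² = 1 + (βγ)² = 10.43534, and β = (βγ)/γ = 3.0717/3.23038 = 0.951.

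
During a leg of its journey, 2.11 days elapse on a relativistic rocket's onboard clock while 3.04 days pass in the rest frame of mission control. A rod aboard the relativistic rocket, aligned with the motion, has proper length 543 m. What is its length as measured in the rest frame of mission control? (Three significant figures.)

From Δt = γΔτ: γ = 3.04/2.11 = 1.44076.
The rod contracts by the same γ: 543 m / 1.44076 = 377 m.

377 m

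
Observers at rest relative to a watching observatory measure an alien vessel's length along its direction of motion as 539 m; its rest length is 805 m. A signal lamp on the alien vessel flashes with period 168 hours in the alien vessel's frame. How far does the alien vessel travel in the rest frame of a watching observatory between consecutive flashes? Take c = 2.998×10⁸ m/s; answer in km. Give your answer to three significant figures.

2.01×10^11 km

From L = L₀/γ: γ = 805/539 = 1.49351.
β = √(1 − 1/γ²) = 0.74275. Lab-frame period = γτ = 1.49351×168 hours = 250.91 hours. Distance = βc × γτ = 0.74275 × 2.998×10⁸ m/s × 903276 s = 2.0114×10^14 m = 2.01×10^11 km.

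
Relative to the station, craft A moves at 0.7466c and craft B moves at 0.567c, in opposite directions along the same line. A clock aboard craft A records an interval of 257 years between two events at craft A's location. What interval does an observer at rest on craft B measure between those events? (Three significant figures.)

Transform craft A's velocity into craft B's frame: (0.7466 + 0.567)/(1 + 0.7466·0.567) = 1.3136/1.4233222, so the relative speed is 0.92291c.
γ for this relative speed: γ = 1/√(1 − 0.851763) = 2.5973.
Craft A's interval is proper; time dilation gives Δt_B = γΔτ = 2.5973 × 257 years = 668 years.

668 years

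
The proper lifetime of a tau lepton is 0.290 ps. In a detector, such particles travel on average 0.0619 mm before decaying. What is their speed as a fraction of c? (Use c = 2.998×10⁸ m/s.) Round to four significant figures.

d = βγcτ ⇒ βγ = d/(cτ) = 6.190×10^-5 m / (8.6942×10^-5 m) = 0.71197.
β = (βγ)/√(1+(βγ)²) = 0.71197/√1.506901 = 0.5800.

0.5800c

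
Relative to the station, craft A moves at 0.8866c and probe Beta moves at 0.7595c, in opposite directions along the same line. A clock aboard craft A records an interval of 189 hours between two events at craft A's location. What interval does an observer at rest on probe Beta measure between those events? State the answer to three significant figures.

1050 hours

Transform craft A's velocity into probe Beta's frame: (0.8866 + 0.7595)/(1 + 0.8866·0.7595) = 1.6461/1.6733727, so the relative speed is 0.9837c.
At |u| = 0.9837c, γ = (1 − 0.967666)^(−1/2) = 5.5612.
The clock on craft A records proper time, so probe Beta measures Δt = γΔτ = 5.5612 × 189 = 1050 hours.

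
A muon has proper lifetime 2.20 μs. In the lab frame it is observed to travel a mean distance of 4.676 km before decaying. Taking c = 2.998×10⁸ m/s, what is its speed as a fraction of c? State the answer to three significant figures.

0.990c

Let x = d/(cτ) = 4676 m / (2.998×10⁸ m/s × 2.200×10^-6 s) = 7.0896. Since d = βγcτ, x = βγ = β/√(1−β²).
Solving: β² = x²/(1+x²) = 50.2624/51.2624 = 0.980493, so β = 0.990.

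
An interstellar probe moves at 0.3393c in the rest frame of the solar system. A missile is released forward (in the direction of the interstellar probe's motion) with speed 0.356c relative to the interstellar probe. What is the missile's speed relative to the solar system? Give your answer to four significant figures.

0.6204c

In units of c, u = (u' + v)/(1 + u'v) with u' = 0.356 and v = 0.3393.
Numerator: 0.356 + 0.3393 = 0.6953. Denominator: 1 + (0.356)(0.3393) = 1.1207908.
u = 0.6953/1.1207908 = 0.62037, so the speed is 0.6204c.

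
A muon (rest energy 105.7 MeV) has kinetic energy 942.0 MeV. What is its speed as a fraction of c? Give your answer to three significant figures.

γ = 1 + K/(mc²) = 1 + 942.0/105.7 = 9.912.
β = √(1 − 1/γ²) = √(1 − 0.0101784) = √0.9898216 = 0.995.

0.995c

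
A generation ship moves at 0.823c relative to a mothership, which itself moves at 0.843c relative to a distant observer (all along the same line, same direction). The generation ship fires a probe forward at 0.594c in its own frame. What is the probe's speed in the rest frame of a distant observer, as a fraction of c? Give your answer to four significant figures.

First combine the probe and generation ship (S''→S'): u₁ = (0.594 + 0.823)/(1 + 0.594×0.823) = 1.417/1.488862 = 0.95173.
Then combine with the mothership (S'→S): u = (0.95173 + 0.843)/(1 + 0.95173×0.843) = 1.79473/1.80230839 = 0.9958.

0.9958c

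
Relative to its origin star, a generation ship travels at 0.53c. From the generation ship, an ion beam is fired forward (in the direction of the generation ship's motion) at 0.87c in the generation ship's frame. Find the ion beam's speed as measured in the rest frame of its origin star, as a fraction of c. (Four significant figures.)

In units of c, u = (u' + v)/(1 + u'v) with u' = 0.87 and v = 0.53.
Numerator: 0.87 + 0.53 = 1.4. Denominator: 1 + (0.87)(0.53) = 1.4611.
u = 1.4/1.4611 = 0.95818, so the speed is 0.9582c.

0.9582c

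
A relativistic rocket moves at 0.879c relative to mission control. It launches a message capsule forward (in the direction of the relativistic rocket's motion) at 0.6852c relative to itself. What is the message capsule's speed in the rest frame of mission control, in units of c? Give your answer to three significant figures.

0.976c

Relativistic velocity addition: u = (u' + v)/(1 + u'v/c²), with u' = 0.6852c and v = 0.879c.
Numerator: 0.6852 + 0.879 = 1.5642. Denominator: 1 + (0.6852)(0.879) = 1.6022908.
u = 1.5642/1.6022908 = 0.97623, so the speed is 0.976c.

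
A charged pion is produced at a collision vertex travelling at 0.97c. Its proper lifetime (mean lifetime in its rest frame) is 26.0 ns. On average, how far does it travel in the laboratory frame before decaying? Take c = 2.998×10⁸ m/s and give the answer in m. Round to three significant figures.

γ = 1/√(1 − β²) = 1/√(1 − 0.9409) = 1/√0.0591 = 4.1135.
Lab-frame lifetime: Δt = γτ = 4.1135 × 26.0 ns = 106.95 ns.
Distance: d = vΔt = 0.97 × 2.998×10⁸ m/s × 1.0695×10^-7 s = 31.1 m.

31.1 m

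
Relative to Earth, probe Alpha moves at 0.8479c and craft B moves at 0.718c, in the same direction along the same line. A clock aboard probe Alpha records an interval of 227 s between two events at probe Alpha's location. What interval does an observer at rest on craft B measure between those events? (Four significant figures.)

240.7 s

Speed of probe Alpha in craft B's frame: u = (v_A − v_B)/(1 − v_A v_B/c²) = (0.8479 − 0.718)/(1 − 0.8479×0.718) = 0.1299/0.3912078 = 0.33205; |u| = 0.33205c.
γ for this relative speed: γ = 1/√(1 − 0.110257) = 1.0602.
The clock on probe Alpha records proper time, so craft B measures Δt = γΔτ = 1.0602 × 227 = 240.7 s.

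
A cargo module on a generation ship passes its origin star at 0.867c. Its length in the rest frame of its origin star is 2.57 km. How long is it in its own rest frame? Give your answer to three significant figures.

γ = 1/√(1 − β²) = 1/√(1 − 0.751689) = 1/√0.248311 = 1/0.498308 = 2.0068.
Proper length: L₀ = γ·L = 2.0068 × 2.57 = 5.16 km.

5.16 km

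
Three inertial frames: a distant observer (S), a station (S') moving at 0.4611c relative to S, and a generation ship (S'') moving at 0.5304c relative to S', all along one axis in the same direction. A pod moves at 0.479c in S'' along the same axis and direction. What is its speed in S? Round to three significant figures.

Apply u = (u'+v)/(1+u'v) twice. Pod in the station frame: (0.479+0.5304)/(1+0.479·0.5304) = 1.0094/1.2540616 = 0.8049c.
That velocity, transformed to the rest frame of a distant observer: (0.8049+0.4611)/(1+0.8049·0.4611) = 1.266/1.37113939 = 0.92332c.

0.923c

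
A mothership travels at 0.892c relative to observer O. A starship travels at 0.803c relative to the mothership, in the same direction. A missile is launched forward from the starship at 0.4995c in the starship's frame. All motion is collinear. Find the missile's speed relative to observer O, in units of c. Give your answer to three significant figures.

Apply u = (u'+v)/(1+u'v) twice. Missile in the mothership frame: (0.4995+0.803)/(1+0.4995·0.803) = 1.3025/1.4010985 = 0.92963c.
That velocity, transformed to the rest frame of observer O: (0.92963+0.892)/(1+0.92963·0.892) = 1.82163/1.82922996 = 0.99585c.

0.996c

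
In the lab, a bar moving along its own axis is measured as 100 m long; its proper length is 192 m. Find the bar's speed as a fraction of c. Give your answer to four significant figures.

Length contraction gives γ = L₀/L = 192/100 = 1.92.
β = √(1 − 1/γ²) = √0.728733 = 0.8537.

0.8537c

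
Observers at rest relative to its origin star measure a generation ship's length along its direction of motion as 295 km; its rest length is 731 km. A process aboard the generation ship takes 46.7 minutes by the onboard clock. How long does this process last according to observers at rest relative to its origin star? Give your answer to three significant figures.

Length contraction gives γ = L₀/L = 731/295 = 2.47797.
Δt = γΔτ = 2.47797 × 46.7 = 116 minutes.

116 minutes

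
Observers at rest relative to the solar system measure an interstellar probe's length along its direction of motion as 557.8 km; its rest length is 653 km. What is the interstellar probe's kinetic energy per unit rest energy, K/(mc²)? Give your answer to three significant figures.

Length contraction gives γ = L₀/L = 653/557.8 = 1.17067.
Since K = (γ−1)mc², K/(mc²) = 1.17067 − 1 = 0.171.

0.171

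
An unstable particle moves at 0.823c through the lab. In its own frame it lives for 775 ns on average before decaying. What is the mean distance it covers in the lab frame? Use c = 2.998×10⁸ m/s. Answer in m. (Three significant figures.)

337 m

γ = 1/√(1 − β²) = 1/√(1 − 0.677329) = 1/√0.322671 = 1/0.568041 = 1.7604.
Lab-frame lifetime: Δt = γτ = 1.7604 × 775 ns = 1364.3 ns.
Distance: d = vΔt = 0.823 × 2.998×10⁸ m/s × 1.3643×10^-6 s = 337 m.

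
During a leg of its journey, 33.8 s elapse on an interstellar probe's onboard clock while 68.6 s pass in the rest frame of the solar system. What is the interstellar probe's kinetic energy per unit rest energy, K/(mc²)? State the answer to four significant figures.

γ = Δt/Δτ = 68.6/33.8 = 2.02959.
K/(mc²) = γ − 1 = 2.02959 − 1 = 1.030.

1.030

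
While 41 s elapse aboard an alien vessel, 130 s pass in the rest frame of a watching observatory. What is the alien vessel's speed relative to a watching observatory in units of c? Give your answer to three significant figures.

0.949c

γ = Δt/Δτ = 130/41 = 3.1707.
β = √(1 − 1/γ²) = √(1 − 0.0994694) = √0.9005306 = 0.949.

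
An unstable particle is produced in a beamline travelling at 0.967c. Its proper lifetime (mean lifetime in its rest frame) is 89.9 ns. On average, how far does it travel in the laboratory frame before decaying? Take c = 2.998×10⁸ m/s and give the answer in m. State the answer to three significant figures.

γ = 1/√(1 − β²) = 1/√(1 − 0.935089) = 1/√0.064911 = 1/0.254776 = 3.925.
Lab-frame lifetime: Δt = γτ = 3.925 × 89.9 ns = 352.86 ns.
Distance: d = vΔt = 0.967 × 2.998×10⁸ m/s × 3.5286×10^-7 s = 102 m.

102 m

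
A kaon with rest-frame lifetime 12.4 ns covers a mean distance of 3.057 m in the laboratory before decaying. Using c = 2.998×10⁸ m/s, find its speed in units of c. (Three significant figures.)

Let x = d/(cτ) = 3.057 m / (2.998×10⁸ m/s × 1.240×10^-8 s) = 0.82232. Since d = βγcτ, x = βγ = β/√(1−β²).
Solving: β² = x²/(1+x²) = 0.67621/1.67621 = 0.403416, so β = 0.635.

0.635c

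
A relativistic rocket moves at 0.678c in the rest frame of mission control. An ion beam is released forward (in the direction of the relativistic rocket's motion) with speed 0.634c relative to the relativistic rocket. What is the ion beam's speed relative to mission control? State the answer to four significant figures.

In units of c, u = (u' + v)/(1 + u'v) with u' = 0.634 and v = 0.678.
Numerator: 0.634 + 0.678 = 1.312. Denominator: 1 + (0.634)(0.678) = 1.429852.
u = 1.312/1.429852 = 0.91758, so the speed is 0.9176c.

0.9176c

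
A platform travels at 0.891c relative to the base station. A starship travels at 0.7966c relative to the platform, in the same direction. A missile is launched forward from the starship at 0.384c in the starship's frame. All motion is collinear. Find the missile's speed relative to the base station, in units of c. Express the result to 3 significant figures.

Apply u = (u'+v)/(1+u'v) twice. Missile in the platform frame: (0.384+0.7966)/(1+0.384·0.7966) = 1.1806/1.3058944 = 0.90405c.
That velocity, transformed to the rest frame of the base station: (0.90405+0.891)/(1+0.90405·0.891) = 1.79505/1.80550855 = 0.99421c.

0.994c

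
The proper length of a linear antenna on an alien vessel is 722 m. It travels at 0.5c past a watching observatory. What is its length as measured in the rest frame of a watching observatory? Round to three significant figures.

625 m

Lorentz factor: γ = (1 − 0.25)^(−1/2) = 1.1547.
Along the direction of motion the measured length is L₀/γ = 722/1.1547 = 625 m.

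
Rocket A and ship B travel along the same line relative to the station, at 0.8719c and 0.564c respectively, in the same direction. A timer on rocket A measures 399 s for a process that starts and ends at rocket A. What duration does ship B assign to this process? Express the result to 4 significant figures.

Transform rocket A's velocity into ship B's frame: (0.8719 − 0.564)/(1 − 0.8719·0.564) = 0.3079/0.5082484, so the relative speed is 0.60581c.
γ for this relative speed: γ = 1/√(1 − 0.367006) = 1.2569.
Rocket A's interval is proper; time dilation gives Δt_B = γΔτ = 1.2569 × 399 s = 501.5 s.

501.5 s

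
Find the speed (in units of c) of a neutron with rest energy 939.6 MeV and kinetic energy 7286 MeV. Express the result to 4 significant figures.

0.9935c

γ = 1 + K/(mc²) = 1 + 7286/939.6 = 8.7544.
β = √(1 − 1/γ²) = √(1 − 0.0130481) = √0.9869519 = 0.9935.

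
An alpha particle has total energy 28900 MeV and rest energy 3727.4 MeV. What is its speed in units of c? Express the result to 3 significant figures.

γ = E/(mc²) = 28900/3727.4 = 7.7534.
β = √(1 − 1/γ²) = √(1 − 0.0166347) = √0.9833653 = 0.992.

0.992c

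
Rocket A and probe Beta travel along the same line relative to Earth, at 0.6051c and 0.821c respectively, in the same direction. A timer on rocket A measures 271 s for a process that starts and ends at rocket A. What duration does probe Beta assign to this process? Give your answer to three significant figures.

Transform rocket A's velocity into probe Beta's frame: (0.6051 − 0.821)/(1 − 0.6051·0.821) = −0.2159/0.5032129, so the relative speed is 0.42904c.
At |u| = 0.42904c, γ = (1 − 0.184075)^(−1/2) = 1.1071.
Rocket A's interval is proper; time dilation gives Δt_B = γΔτ = 1.1071 × 271 s = 300 s.

300 s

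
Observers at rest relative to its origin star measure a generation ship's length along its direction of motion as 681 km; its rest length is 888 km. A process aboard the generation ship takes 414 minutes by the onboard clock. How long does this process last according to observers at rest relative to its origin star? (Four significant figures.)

539.8 minutes

Length contraction gives γ = L₀/L = 888/681 = 1.30396.
The same γ dilates the second interval: 1.30396 × 414 minutes = 539.8 minutes.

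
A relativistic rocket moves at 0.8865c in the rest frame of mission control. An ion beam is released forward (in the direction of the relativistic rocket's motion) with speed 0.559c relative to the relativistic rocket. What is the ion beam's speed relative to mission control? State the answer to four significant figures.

0.9665c

In units of c, u = (u' + v)/(1 + u'v) with u' = 0.559 and v = 0.8865.
Numerator: 0.559 + 0.8865 = 1.4455. Denominator: 1 + (0.559)(0.8865) = 1.4955535.
u = 1.4455/1.4955535 = 0.96653, so the speed is 0.9665c.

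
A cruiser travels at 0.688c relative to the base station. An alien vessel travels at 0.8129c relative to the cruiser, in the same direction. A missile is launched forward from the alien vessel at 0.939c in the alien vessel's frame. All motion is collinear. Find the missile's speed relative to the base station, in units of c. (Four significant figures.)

0.9988c

Apply u = (u'+v)/(1+u'v) twice. Missile in the cruiser frame: (0.939+0.8129)/(1+0.939·0.8129) = 1.7519/1.7633131 = 0.99353c.
That velocity, transformed to the rest frame of the base station: (0.99353+0.688)/(1+0.99353·0.688) = 1.68153/1.68354864 = 0.9988c.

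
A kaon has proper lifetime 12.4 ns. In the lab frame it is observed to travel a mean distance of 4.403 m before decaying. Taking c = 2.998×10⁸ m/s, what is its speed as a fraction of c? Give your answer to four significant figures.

Let x = d/(cτ) = 4.403 m / (2.998×10⁸ m/s × 1.240×10^-8 s) = 1.1844. Since d = βγcτ, x = βγ = β/√(1−β²).
Solving: β² = x²/(1+x²) = 1.4028/2.4028 = 0.583819, so β = 0.7641.

0.7641c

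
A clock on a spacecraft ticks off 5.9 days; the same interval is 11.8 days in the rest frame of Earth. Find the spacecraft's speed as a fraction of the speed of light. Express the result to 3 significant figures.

0.866c

γ = Δt/Δτ = 11.8/5.9 = 2.
β = √(1 − 1/γ²) = √(1 − 0.25) = √0.75 = 0.866.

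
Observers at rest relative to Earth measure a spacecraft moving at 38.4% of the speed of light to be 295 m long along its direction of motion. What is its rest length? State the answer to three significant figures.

β² = 0.147456, so γ = 1/√0.852544 = 1.083.
Proper length: L₀ = γ·L = 1.083 × 295 = 319 m.

319 m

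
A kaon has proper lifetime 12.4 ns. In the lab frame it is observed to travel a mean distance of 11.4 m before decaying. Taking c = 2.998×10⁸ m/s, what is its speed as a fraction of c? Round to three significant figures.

Lab distance = (lab lifetime)·v = γτ·βc, so βγ = d/(cτ) = 11.40/(2.998×10⁸ × 1.240×10^-8) = 3.0666.
With βγ = 3.0666: γ² = 1 + (βγ)² = 10.40404, and β = (βγ)/γ = 3.0666/3.22553 = 0.951.

0.951c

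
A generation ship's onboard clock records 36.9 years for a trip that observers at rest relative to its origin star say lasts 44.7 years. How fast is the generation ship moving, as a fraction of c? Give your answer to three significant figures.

0.564c

γ = Δt/Δτ = 44.7/36.9 = 1.2114.
β = √(1 − 1/γ²) = √(1 − 0.681436) = √0.318564 = 0.564.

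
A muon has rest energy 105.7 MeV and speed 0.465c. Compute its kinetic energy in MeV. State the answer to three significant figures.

13.7 MeV

γ = 1/√(1 − β²) = 1/√(1 − 0.216225) = 1/√0.783775 = 1/0.885311 = 1.12955.
Kinetic energy: K = (γ − 1)mc² = (1.12955 − 1) × 105.7 MeV = 0.12955 × 105.7 = 13.7 MeV.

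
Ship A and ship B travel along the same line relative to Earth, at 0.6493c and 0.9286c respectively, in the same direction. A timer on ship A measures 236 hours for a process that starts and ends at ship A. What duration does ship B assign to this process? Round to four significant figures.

332.0 hours

Transform ship A's velocity into ship B's frame: (0.6493 − 0.9286)/(1 − 0.6493·0.9286) = −0.2793/0.39706002, so the relative speed is 0.70342c.
γ for this relative speed: γ = 1/√(1 − 0.4948) = 1.4069.
Ship A's interval is proper; time dilation gives Δt_B = γΔτ = 1.4069 × 236 hours = 332.0 hours.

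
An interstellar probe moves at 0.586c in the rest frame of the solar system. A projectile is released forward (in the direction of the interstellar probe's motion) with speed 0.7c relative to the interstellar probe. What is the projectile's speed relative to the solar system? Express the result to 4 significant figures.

In units of c, u = (u' + v)/(1 + u'v) with u' = 0.7 and v = 0.586.
Numerator: 0.7 + 0.586 = 1.286. Denominator: 1 + (0.7)(0.586) = 1.4102.
u = 1.286/1.4102 = 0.91193, so the speed is 0.9119c.

0.9119c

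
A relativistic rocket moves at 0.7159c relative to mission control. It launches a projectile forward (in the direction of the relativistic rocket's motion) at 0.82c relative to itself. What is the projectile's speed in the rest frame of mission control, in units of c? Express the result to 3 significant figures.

Relativistic velocity addition: u = (u' + v)/(1 + u'v/c²), with u' = 0.82c and v = 0.7159c.
Numerator: 0.82 + 0.7159 = 1.5359. Denominator: 1 + (0.82)(0.7159) = 1.587038.
u = 1.5359/1.587038 = 0.96778, so the speed is 0.968c.

0.968c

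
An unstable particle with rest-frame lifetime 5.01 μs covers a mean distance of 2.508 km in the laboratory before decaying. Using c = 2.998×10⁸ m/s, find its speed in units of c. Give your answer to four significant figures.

d = βγcτ ⇒ βγ = d/(cτ) = 2508 m / (1501.998 m) = 1.6698.
β = (βγ)/√(1+(βγ)²) = 1.6698/√3.78823 = 0.8579.

0.8579c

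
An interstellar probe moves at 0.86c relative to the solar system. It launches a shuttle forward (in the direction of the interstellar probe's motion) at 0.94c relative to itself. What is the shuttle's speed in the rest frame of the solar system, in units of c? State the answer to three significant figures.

0.995c

In units of c, u = (u' + v)/(1 + u'v) with u' = 0.94 and v = 0.86.
Numerator: 0.94 + 0.86 = 1.8. Denominator: 1 + (0.94)(0.86) = 1.8084.
u = 1.8/1.8084 = 0.99536, so the speed is 0.995c.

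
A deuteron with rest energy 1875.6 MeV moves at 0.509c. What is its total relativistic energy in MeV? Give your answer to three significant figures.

2180 MeV

Lorentz factor: γ = (1 − 0.259081)^(−1/2) = 1.1618.
Total energy: E = γmc² = 1.1618 × 1875.6 MeV = 2180 MeV.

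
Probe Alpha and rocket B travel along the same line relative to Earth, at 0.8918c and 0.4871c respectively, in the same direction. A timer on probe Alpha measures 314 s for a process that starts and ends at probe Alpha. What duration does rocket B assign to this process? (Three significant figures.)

The velocity of probe Alpha relative to rocket B is (0.8918 − 0.4871)c / (1 − 0.8918×0.4871) = 0.71552c; relative speed 0.71552c.
At |u| = 0.71552c, γ = (1 − 0.511969)^(−1/2) = 1.4315.
Probe Alpha's interval is proper; time dilation gives Δt_B = γΔτ = 1.4315 × 314 s = 449 s.

449 s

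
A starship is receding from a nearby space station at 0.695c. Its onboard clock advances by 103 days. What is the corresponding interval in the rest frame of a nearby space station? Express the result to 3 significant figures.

With β = 0.695, γ = 1/√(1 − 0.695²) = 1/√0.516975 = 1.3908.
The onboard clock measures proper time, so the interval in the rest frame of a nearby space station is dilated: Δt = γ·Δτ = 1.3908 × 103 days = 143 days.

143 days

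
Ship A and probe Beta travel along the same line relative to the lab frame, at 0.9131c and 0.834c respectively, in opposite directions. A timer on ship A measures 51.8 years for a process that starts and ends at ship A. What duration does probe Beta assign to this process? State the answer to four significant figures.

405.6 years

Speed of ship A in probe Beta's frame: u = (v_A + v_B)/(1 + v_A v_B/c²) = (0.9131 + 0.834)/(1 + 0.9131×0.834) = 1.7471/1.7615254 = 0.99181; |u| = 0.99181c.
At |u| = 0.99181c, γ = (1 − 0.983687)^(−1/2) = 7.8295.
The clock on ship A records proper time, so probe Beta measures Δt = γΔτ = 7.8295 × 51.8 = 405.6 years.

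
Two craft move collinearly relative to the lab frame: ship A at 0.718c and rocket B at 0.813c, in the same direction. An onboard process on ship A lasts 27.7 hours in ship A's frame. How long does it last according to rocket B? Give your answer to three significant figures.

28.5 hours

Transform ship A's velocity into rocket B's frame: (0.718 − 0.813)/(1 − 0.718·0.813) = −0.095/0.416266, so the relative speed is 0.22822c.
At |u| = 0.22822c, γ = (1 − 0.0520844)^(−1/2) = 1.0271.
The clock on ship A records proper time, so rocket B measures Δt = γΔτ = 1.0271 × 27.7 = 28.5 hours.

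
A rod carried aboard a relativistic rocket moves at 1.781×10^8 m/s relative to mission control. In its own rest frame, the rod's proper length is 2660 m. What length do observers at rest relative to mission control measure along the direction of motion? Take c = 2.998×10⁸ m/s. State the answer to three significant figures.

2140 m

β = v/c = (1.781×10^8 m/s)/(2.998×10⁸ m/s) = 0.594063.
β² = 0.3529108, so γ = 1/√0.6470892 = 1.2431.
Along the direction of motion the measured length is L₀/γ = 2660/1.2431 = 2140 m.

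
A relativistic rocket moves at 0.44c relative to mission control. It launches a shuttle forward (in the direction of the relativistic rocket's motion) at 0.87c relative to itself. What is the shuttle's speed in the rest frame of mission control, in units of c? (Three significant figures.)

0.947c

Relativistic velocity addition: u = (u' + v)/(1 + u'v/c²), with u' = 0.87c and v = 0.44c.
Numerator: 0.87 + 0.44 = 1.31. Denominator: 1 + (0.87)(0.44) = 1.3828.
u = 1.31/1.3828 = 0.94735, so the speed is 0.947c.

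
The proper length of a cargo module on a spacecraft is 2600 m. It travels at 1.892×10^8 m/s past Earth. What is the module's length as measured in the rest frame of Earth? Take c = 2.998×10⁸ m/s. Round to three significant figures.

β = v/c = (1.892×10^8 m/s)/(2.998×10⁸ m/s) = 0.631087.
β² = 0.3982708, so γ = 1/√0.6017292 = 1.2891.
Along the direction of motion the measured length is L₀/γ = 2600/1.2891 = 2020 m.

2020 m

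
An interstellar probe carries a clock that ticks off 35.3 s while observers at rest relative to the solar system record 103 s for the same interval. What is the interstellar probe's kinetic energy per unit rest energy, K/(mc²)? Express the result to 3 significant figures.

1.92

From Δt = γΔτ: γ = 103/35.3 = 2.91785.
Since K = (γ−1)mc², K/(mc²) = 2.91785 − 1 = 1.92.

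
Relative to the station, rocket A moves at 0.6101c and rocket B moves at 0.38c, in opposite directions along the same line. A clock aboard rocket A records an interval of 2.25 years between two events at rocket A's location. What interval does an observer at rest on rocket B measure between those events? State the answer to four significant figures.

3.782 years

Speed of rocket A in rocket B's frame: u = (v_A + v_B)/(1 + v_A v_B/c²) = (0.6101 + 0.38)/(1 + 0.6101×0.38) = 0.9901/1.231838 = 0.80376; |u| = 0.80376c.
γ for this relative speed: γ = 1/√(1 − 0.64603) = 1.6808.
The clock on rocket A records proper time, so rocket B measures Δt = γΔτ = 1.6808 × 2.25 = 3.782 years.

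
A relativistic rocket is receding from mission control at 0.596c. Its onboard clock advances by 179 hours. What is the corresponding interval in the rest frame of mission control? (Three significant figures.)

Lorentz factor: γ = (1 − 0.355216)^(−1/2) = 1.2454.
The onboard clock measures proper time, so the interval in the rest frame of mission control is dilated: Δt = γ·Δτ = 1.2454 × 179 hours = 223 hours.

223 hours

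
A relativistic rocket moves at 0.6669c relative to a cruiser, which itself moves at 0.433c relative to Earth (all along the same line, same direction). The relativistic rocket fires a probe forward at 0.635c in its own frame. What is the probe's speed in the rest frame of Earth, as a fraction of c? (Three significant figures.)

0.965c

First combine the probe and relativistic rocket (S''→S'): u₁ = (0.635 + 0.6669)/(1 + 0.635×0.6669) = 1.3019/1.4234815 = 0.91459.
Then combine with the cruiser (S'→S): u = (0.91459 + 0.433)/(1 + 0.91459×0.433) = 1.34759/1.39601747 = 0.96531.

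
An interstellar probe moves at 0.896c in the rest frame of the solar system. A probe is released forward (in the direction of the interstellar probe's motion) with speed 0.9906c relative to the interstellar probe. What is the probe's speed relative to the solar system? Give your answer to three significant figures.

In units of c, u = (u' + v)/(1 + u'v) with u' = 0.9906 and v = 0.896.
Numerator: 0.9906 + 0.896 = 1.8866. Denominator: 1 + (0.9906)(0.896) = 1.8875776.
u = 1.8866/1.8875776 = 0.99948, so the speed is 0.999c.

0.999c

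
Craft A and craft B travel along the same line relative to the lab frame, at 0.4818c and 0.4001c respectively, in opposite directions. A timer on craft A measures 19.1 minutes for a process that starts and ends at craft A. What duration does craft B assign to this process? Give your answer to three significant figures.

Transform craft A's velocity into craft B's frame: (0.4818 + 0.4001)/(1 + 0.4818·0.4001) = 0.8819/1.19276818, so the relative speed is 0.73937c.
At |u| = 0.73937c, γ = (1 − 0.546668)^(−1/2) = 1.4852.
Craft A's interval is proper; time dilation gives Δt_B = γΔτ = 1.4852 × 19.1 minutes = 28.4 minutes.

28.4 minutes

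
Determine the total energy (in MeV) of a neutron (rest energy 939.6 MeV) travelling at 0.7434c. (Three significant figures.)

Lorentz factor: γ = (1 − 0.55264356)^(−1/2) = 1.4951.
Total energy: E = γmc² = 1.4951 × 939.6 MeV = 1400 MeV.

1400 MeV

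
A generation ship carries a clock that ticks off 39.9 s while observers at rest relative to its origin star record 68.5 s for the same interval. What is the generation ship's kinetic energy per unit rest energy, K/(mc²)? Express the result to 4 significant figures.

0.7168

The time-dilation ratio gives γ = 68.5/39.9 = 1.71679.
K/(mc²) = γ − 1 = 1.71679 − 1 = 0.7168.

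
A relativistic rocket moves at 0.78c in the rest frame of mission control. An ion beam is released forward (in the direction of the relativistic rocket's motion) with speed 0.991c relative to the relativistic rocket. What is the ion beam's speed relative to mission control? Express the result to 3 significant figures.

In units of c, u = (u' + v)/(1 + u'v) with u' = 0.991 and v = 0.78.
Numerator: 0.991 + 0.78 = 1.771. Denominator: 1 + (0.991)(0.78) = 1.77298.
u = 1.771/1.77298 = 0.99888, so the speed is 0.999c.

0.999c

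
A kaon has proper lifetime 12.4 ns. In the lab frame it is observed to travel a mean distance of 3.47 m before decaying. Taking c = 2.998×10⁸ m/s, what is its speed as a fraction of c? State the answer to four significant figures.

0.6824c

Lab distance = (lab lifetime)·v = γτ·βc, so βγ = d/(cτ) = 3.470/(2.998×10⁸ × 1.240×10^-8) = 0.93342.
With βγ = 0.93342: γ² = 1 + (βγ)² = 1.871273, and β = (βγ)/γ = 0.93342/1.36794 = 0.6824.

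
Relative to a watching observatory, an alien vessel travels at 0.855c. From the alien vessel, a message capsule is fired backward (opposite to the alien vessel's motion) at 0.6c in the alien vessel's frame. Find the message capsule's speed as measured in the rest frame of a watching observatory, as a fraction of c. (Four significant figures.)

0.5236c

In units of c, u = (u' + v)/(1 + u'v) with u' = −0.6 and v = 0.855.
Numerator: −0.6 + 0.855 = 0.255. Denominator: 1 + (−0.6)(0.855) = 0.487.
u = 0.255/0.487 = 0.52361, so the speed is 0.5236c.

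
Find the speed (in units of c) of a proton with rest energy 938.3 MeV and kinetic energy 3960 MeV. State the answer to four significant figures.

K = (γ−1)mc², so γ = 1 + 3960/938.3 = 5.2204.
Then v/c = √(1 − γ⁻²) = √(1 − 0.0366938) = √0.9633062 = 0.9815.

0.9815c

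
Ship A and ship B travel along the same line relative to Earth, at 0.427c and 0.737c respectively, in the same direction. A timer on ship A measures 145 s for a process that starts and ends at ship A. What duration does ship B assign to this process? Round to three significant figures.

163 s

Transform ship A's velocity into ship B's frame: (0.427 − 0.737)/(1 − 0.427·0.737) = −0.31/0.685301, so the relative speed is 0.45236c.
γ for this relative speed: γ = 1/√(1 − 0.20463) = 1.1213.
The clock on ship A records proper time, so ship B measures Δt = γΔτ = 1.1213 × 145 = 163 s.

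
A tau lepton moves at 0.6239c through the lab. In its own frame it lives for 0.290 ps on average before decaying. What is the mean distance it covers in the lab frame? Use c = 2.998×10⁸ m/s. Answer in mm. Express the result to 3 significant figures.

0.0694 mm

Lorentz factor: γ = (1 − 0.38925121)^(−1/2) = 1.2796.
Lab-frame lifetime: Δt = γτ = 1.2796 × 0.290 ps = 0.37108 ps.
Distance: d = vΔt = 0.6239 × 2.998×10⁸ m/s × 3.7108×10^-13 s = 6.94×10^-5 m = 0.0694 mm.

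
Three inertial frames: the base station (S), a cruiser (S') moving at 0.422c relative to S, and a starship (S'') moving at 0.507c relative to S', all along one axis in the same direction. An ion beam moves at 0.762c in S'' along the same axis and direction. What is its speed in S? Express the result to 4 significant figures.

0.9647c

Compose velocities in two stages. Stage 1 (into S'): u₁ = (0.762+0.507)/(1+0.762×0.507) = 0.91536.
Stage 2 (into S): u = (0.91536+0.422)/(1+0.91536×0.422) = 0.96471, so the speed is 0.9647c.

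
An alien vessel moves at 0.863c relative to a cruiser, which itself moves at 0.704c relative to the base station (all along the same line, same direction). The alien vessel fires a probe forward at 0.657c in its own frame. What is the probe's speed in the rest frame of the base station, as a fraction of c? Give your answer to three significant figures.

0.995c

Apply u = (u'+v)/(1+u'v) twice. Probe in the cruiser frame: (0.657+0.863)/(1+0.657·0.863) = 1.52/1.566991 = 0.97001c.
That velocity, transformed to the rest frame of the base station: (0.97001+0.704)/(1+0.97001·0.704) = 1.67401/1.68288704 = 0.99473c.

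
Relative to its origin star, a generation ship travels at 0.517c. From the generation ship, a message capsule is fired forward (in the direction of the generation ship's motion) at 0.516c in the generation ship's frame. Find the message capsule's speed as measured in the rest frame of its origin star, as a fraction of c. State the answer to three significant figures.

Relativistic velocity addition: u = (u' + v)/(1 + u'v/c²), with u' = 0.516c and v = 0.517c.
Numerator: 0.516 + 0.517 = 1.033. Denominator: 1 + (0.516)(0.517) = 1.266772.
u = 1.033/1.266772 = 0.81546, so the speed is 0.815c.

0.815c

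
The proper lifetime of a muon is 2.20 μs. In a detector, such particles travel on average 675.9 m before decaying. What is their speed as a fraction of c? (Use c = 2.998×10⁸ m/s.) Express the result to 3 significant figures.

0.716c

Lab distance = (lab lifetime)·v = γτ·βc, so βγ = d/(cτ) = 675.9/(2.998×10⁸ × 2.200×10^-6) = 1.0248.
With βγ = 1.0248: γ² = 1 + (βγ)² = 2.05022, and β = (βγ)/γ = 1.0248/1.43186 = 0.716.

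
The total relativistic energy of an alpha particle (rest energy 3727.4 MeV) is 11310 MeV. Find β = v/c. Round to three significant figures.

0.944

γ = E/(mc²) = 11310/3727.4 = 3.0343.
β = √(1 − 1/γ²) = √(1 − 0.108613) = √0.891387 = 0.944.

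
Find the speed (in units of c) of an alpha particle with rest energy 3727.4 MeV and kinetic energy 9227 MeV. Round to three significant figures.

K = (γ−1)mc², so γ = 1 + 9227/3727.4 = 3.4755.
Then v/c = √(1 − γ⁻²) = √(1 − 0.0827876) = √0.9172124 = 0.958.

0.958c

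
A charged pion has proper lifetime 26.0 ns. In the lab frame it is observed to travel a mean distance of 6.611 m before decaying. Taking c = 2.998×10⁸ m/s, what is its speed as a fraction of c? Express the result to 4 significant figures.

0.6468c

Let x = d/(cτ) = 6.611 m / (2.998×10⁸ m/s × 2.600×10^-8 s) = 0.84813. Since d = βγcτ, x = βγ = β/√(1−β²).
Solving: β² = x²/(1+x²) = 0.719324/1.719324 = 0.418376, so β = 0.6468.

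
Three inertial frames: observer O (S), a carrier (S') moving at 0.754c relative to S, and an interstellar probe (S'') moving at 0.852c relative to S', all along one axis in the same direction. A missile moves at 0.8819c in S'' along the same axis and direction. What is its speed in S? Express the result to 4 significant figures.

Apply u = (u'+v)/(1+u'v) twice. Missile in the carrier frame: (0.8819+0.852)/(1+0.8819·0.852) = 1.7339/1.7513788 = 0.99002c.
That velocity, transformed to the rest frame of observer O: (0.99002+0.754)/(1+0.99002·0.754) = 1.74402/1.74647508 = 0.99859c.

0.9986c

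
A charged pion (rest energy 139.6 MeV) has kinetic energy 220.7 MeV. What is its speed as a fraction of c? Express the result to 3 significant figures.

K = (γ−1)mc², so γ = 1 + 220.7/139.6 = 2.5809.
Then v/c = √(1 − γ⁻²) = √(1 − 0.150127) = √0.849873 = 0.922.

0.922c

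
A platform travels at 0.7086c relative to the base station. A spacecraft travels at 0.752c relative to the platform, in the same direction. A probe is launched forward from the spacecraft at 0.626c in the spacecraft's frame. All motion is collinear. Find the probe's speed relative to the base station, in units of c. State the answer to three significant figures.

Apply u = (u'+v)/(1+u'v) twice. Probe in the platform frame: (0.626+0.752)/(1+0.626·0.752) = 1.378/1.470752 = 0.93694c.
That velocity, transformed to the rest frame of the base station: (0.93694+0.7086)/(1+0.93694·0.7086) = 1.64554/1.663915684 = 0.98896c.

0.989c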